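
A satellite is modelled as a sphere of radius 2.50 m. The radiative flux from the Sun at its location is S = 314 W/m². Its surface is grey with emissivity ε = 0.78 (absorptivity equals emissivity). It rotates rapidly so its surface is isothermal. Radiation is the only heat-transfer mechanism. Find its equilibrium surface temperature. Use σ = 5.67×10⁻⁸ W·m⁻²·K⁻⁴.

T ≈ 193 K

At equilibrium, absorbed power = emitted power.
Absorbing cross-section = πr² = 19.63 m²; emitting surface = 4πr² = 78.54 m² (ratio 4).
εS·A_cross = εσ·A_surf·T⁴  ⇒  T⁴ = S/(4σ)   (ε cancels).
T⁴ = 314/(4·5.67×10⁻⁸) = 1.384×10⁹ K⁴.
T = (1.384×10⁹)^(1/4).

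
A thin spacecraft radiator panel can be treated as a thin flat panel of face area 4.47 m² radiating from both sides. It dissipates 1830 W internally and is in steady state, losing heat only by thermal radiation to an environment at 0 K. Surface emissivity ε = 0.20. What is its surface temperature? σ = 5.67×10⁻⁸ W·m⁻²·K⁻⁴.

Steady state: internal power = radiated power, P = εσA T⁴.
Radiating area A = 2·4.47 = 8.940 m².
T⁴ = P/(εσA) = 1830/(0.20·5.67×10⁻⁸·8.940) = 1.805×10¹⁰ K⁴.
T = (1.805×10¹⁰)^(1/4).

T ≈ 367 K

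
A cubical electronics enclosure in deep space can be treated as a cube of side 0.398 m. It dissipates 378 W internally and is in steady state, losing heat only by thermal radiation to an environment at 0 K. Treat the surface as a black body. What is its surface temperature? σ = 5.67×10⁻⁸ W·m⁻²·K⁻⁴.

Steady state: internal power = radiated power, P = εσA T⁴.
Radiating area A = 6L² = 0.9504 m².
T⁴ = P/(εσA) = 378/(1.0·5.67×10⁻⁸·0.9504) = 7.014×10⁹ K⁴.
T = (7.014×10⁹)^(1/4).

T ≈ 289 K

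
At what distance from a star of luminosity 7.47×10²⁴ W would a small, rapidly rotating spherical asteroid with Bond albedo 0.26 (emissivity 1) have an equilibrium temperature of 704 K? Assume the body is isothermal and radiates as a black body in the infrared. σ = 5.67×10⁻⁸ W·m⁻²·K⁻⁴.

d ≈ 2.81×10⁹ m

For an isothermal black-emitting sphere, (1−a)S·πr² = σ·4πr²·T⁴ ⇒ S = 4σT⁴/(1−a).
S = 4·5.67×10⁻⁸·(704)⁴/0.740 = 75280 W/m².
Flux falls as S = L/(4πd²), so d = √(L/(4πS)) = √(7.47×10²⁴/(4π·75280)).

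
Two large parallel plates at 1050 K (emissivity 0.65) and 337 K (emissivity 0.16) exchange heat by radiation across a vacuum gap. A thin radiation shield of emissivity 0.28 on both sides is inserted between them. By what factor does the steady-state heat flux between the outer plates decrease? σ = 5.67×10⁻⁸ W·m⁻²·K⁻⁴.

Without shield: q₀ = σΔ(T⁴)/(1/ε₁+1/ε₂−1) with denominator 6.788.
With shield the two gaps are in series; the resistances add: (1/ε₁+1/ε_s−1)+(1/ε_s+1/ε₂−1) = 4.110+8.821 = 12.93.
Heat-flux ratio q₀/q = 12.93/6.788.

factor ≈ 1.90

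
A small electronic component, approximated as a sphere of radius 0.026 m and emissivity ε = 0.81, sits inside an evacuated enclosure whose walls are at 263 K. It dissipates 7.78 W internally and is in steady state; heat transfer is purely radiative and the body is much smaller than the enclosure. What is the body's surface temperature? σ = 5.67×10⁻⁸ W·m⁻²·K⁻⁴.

For a small grey body in a large enclosure, net radiated power = εσA(T⁴ − T_w⁴).
Steady state: P = εσA(T⁴ − T_w⁴) with A = 4πr² = 0.008495 m².
T⁴ = P/(εσA) + T_w⁴ = 7.78/(0.81·5.67×10⁻⁸·0.008495) + (263)⁴
    = 1.994×10¹⁰ + 4.784×10⁹ = 2.473×10¹⁰ K⁴.

T ≈ 397 K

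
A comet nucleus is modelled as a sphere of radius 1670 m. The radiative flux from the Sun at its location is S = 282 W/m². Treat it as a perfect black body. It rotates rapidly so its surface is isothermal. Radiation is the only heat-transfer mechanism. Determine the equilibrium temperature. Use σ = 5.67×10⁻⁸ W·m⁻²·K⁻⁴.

T ≈ 188 K

At equilibrium, absorbed power = emitted power.
Absorbing cross-section = πr² = 8.762×10⁶ m²; emitting surface = 4πr² = 3.505×10⁷ m² (ratio 4).
S·A_cross = εσ·A_surf·T⁴  ⇒  T⁴ = S/(4σ).
T⁴ = 1.00·282/(4·5.67×10⁻⁸) = 1.243×10⁹ K⁴.
T = (1.243×10⁹)^(1/4).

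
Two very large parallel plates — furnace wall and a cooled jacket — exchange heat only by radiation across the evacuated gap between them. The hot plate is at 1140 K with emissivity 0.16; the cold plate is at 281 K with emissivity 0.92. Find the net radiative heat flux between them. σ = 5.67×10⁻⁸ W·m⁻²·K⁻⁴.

q ≈ 15100 W/m²

For two infinite grey parallel plates, q = σ(T₁⁴ − T₂⁴)/(1/ε₁ + 1/ε₂ − 1).
T₁⁴ − T₂⁴ = 1.689×10¹² − 6.235×10⁹ = 1.683×10¹² K⁴.
1/ε₁ + 1/ε₂ − 1 = 6.250 + 1.087 − 1 = 6.337.
q = 5.67×10⁻⁸ × 1.683×10¹² / 6.337.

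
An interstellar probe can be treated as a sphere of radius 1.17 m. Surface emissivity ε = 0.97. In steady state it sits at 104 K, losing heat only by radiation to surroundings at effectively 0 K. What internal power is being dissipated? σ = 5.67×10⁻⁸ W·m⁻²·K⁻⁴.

Steady state: P = εσA T⁴.
A = 4πr² = 17.20 m²; T⁴ = (104)⁴ = 1.170×10⁸ K⁴.
P = 0.97 × 5.67×10⁻⁸ × 17.20 × 1.170×10⁸.

P ≈ 111 W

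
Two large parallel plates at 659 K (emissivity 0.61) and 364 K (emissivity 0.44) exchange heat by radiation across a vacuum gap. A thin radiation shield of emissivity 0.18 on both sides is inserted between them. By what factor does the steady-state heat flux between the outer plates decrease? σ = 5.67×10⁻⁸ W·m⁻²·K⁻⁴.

Without shield: q₀ = σΔ(T⁴)/(1/ε₁+1/ε₂−1) with denominator 2.912.
With shield the two gaps are in series; the resistances add: (1/ε₁+1/ε_s−1)+(1/ε_s+1/ε₂−1) = 6.195+6.828 = 13.02.
Heat-flux ratio q₀/q = 13.02/2.912.

factor ≈ 4.47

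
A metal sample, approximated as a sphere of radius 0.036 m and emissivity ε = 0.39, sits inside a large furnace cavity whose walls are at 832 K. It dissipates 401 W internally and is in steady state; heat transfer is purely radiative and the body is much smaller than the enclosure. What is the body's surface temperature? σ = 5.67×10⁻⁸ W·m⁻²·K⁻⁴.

For a small grey body in a large enclosure, net radiated power = εσA(T⁴ − T_w⁴).
Steady state: P = εσA(T⁴ − T_w⁴) with A = 4πr² = 0.01629 m².
T⁴ = P/(εσA) + T_w⁴ = 401/(0.39·5.67×10⁻⁸·0.01629) + (832)⁴
    = 1.113×10¹² + 4.792×10¹¹ = 1.593×10¹² K⁴.

T ≈ 1120 K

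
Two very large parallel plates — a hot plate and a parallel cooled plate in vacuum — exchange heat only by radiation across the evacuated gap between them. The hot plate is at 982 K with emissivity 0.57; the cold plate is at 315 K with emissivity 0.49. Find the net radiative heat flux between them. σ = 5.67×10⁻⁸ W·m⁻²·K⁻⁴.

For two infinite grey parallel plates, q = σ(T₁⁴ − T₂⁴)/(1/ε₁ + 1/ε₂ − 1).
T₁⁴ − T₂⁴ = 9.299×10¹¹ − 9.846×10⁹ = 9.201×10¹¹ K⁴.
1/ε₁ + 1/ε₂ − 1 = 1.754 + 2.041 − 1 = 2.795.
q = 5.67×10⁻⁸ × 9.201×10¹¹ / 2.795.

q ≈ 18700 W/m²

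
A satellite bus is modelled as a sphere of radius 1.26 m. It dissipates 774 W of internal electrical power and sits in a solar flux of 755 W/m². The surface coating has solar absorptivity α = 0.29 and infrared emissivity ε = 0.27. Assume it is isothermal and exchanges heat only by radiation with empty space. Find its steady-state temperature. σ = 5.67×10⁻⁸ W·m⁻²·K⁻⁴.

T ≈ 280 K

At steady state, absorbed solar power + internal power = radiated power.
Absorbed: α·S·A_cross = 0.29·755·4.988 = 1092 W (cross-section πr²).
Total input = 1092 + 774 = 1866 W.
Radiated: εσ·A_surf·T⁴ with A_surf = 4πr² = 19.95 m².
T⁴ = 1866/(0.27·5.67×10⁻⁸·19.95) = 6.110×10⁹ K⁴.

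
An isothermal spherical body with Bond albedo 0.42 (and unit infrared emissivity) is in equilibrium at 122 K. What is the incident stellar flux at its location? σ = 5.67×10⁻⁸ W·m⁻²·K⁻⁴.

(1−a)S·πr² = σ·4πr²·T⁴ ⇒ S = 4σT⁴/(1−a).
S = 4·5.67×10⁻⁸·2.215×10⁸/0.580.

S ≈ 86.6 W/m²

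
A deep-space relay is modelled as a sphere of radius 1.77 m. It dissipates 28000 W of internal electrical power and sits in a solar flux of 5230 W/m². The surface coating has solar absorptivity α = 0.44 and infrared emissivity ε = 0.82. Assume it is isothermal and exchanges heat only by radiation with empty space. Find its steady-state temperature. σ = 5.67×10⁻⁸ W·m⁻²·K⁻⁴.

At steady state, absorbed solar power + internal power = radiated power.
Absorbed: α·S·A_cross = 0.44·5230·9.842 = 22650 W (cross-section πr²).
Total input = 22650 + 28000 = 50650 W.
Radiated: εσ·A_surf·T⁴ with A_surf = 4πr² = 39.37 m².
T⁴ = 50650/(0.82·5.67×10⁻⁸·39.37) = 2.767×10¹⁰ K⁴.

T ≈ 408 K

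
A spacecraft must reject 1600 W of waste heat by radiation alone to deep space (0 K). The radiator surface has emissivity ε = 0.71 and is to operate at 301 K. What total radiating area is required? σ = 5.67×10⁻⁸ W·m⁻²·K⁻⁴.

A ≈ 4.84 m²

P = εσA T⁴ ⇒ A = P/(εσT⁴).
T⁴ = 8.209×10⁹ K⁴.
A = 1600/(0.71 × 5.67×10⁻⁸ × 8.209×10⁹).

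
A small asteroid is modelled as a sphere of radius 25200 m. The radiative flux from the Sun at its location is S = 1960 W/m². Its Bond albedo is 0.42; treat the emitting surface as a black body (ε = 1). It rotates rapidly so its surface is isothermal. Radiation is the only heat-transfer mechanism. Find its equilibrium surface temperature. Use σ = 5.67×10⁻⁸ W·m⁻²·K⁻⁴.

T ≈ 266 K

At equilibrium, absorbed power = emitted power.
Absorbing cross-section = πr² = 1.995×10⁹ m²; emitting surface = 4πr² = 7.980×10⁹ m² (ratio 4).
(1−a)S·A_cross = εσ·A_surf·T⁴  ⇒  T⁴ = (1−a)S/(4σ).
T⁴ = 0.580·1960/(4·5.67×10⁻⁸) = 5.012×10⁹ K⁴.
T = (5.012×10⁹)^(1/4).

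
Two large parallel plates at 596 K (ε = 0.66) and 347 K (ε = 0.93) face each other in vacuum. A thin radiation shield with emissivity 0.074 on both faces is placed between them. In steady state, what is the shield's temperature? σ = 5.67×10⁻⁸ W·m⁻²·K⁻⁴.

T_s ≈ 513 K

In steady state the net flux on the hot side equals that on the cold side.
σ(T₁⁴−T_s⁴)/D₁ = σ(T_s⁴−T₂⁴)/D₂, with D₁ = 1/ε₁+1/ε_s−1 = 14.03, D₂ = 1/ε_s+1/ε₂−1 = 13.59.
Solve for T_s⁴: T_s⁴ = (D₂·T₁⁴ + D₁·T₂⁴)/(D₁+D₂) = 6.945×10¹⁰ K⁴.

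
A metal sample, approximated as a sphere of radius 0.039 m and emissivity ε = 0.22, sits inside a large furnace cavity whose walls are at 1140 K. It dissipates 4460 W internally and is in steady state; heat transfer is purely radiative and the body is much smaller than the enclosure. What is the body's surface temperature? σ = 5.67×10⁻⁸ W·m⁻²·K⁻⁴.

For a small grey body in a large enclosure, net radiated power = εσA(T⁴ − T_w⁴).
Steady state: P = εσA(T⁴ − T_w⁴) with A = 4πr² = 0.01911 m².
T⁴ = P/(εσA) + T_w⁴ = 4460/(0.22·5.67×10⁻⁸·0.01911) + (1140)⁴
    = 1.871×10¹³ + 1.689×10¹² = 2.040×10¹³ K⁴.

T ≈ 2130 K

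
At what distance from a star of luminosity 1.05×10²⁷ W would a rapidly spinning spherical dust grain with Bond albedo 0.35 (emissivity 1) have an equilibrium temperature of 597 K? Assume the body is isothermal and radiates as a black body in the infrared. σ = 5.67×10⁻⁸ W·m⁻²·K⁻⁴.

d ≈ 4.34×10¹⁰ m

For an isothermal black-emitting sphere, (1−a)S·πr² = σ·4πr²·T⁴ ⇒ S = 4σT⁴/(1−a).
S = 4·5.67×10⁻⁸·(597)⁴/0.650 = 44320 W/m².
Flux falls as S = L/(4πd²), so d = √(L/(4πS)) = √(1.05×10²⁷/(4π·44320)).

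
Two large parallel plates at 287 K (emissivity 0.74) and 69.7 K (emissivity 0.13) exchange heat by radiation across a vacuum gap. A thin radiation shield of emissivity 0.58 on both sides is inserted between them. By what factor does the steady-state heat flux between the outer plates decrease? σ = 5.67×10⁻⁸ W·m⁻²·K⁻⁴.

Without shield: q₀ = σΔ(T⁴)/(1/ε₁+1/ε₂−1) with denominator 8.044.
With shield the two gaps are in series; the resistances add: (1/ε₁+1/ε_s−1)+(1/ε_s+1/ε₂−1) = 2.075+8.416 = 10.49.
Heat-flux ratio q₀/q = 10.49/8.044.

factor ≈ 1.30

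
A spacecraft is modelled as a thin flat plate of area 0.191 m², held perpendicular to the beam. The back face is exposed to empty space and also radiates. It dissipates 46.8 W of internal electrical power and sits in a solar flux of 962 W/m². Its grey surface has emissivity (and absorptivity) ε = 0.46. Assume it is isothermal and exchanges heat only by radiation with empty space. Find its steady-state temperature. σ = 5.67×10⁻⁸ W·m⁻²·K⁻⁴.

T ≈ 339 K

At steady state, absorbed solar power + internal power = radiated power.
Absorbed: α·S·A_cross = 0.46·962·0.1910 = 84.52 W (cross-section A).
Total input = 84.52 + 46.8 = 131.3 W.
Radiated: εσ·A_surf·T⁴ with A_surf = 2A = 0.3820 m².
T⁴ = 131.3/(0.46·5.67×10⁻⁸·0.3820) = 1.318×10¹⁰ K⁴.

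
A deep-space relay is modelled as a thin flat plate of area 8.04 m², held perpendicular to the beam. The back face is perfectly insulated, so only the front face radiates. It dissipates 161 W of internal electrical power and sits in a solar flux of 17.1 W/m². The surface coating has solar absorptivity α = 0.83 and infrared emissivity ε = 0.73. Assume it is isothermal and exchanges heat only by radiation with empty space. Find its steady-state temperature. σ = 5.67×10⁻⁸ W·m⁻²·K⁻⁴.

T ≈ 170 K

At steady state, absorbed solar power + internal power = radiated power.
Absorbed: α·S·A_cross = 0.83·17.1·8.040 = 114.1 W (cross-section A).
Total input = 114.1 + 161 = 275.1 W.
Radiated: εσ·A_surf·T⁴ with A_surf = A = 8.040 m².
T⁴ = 275.1/(0.73·5.67×10⁻⁸·8.040) = 8.267×10⁸ K⁴.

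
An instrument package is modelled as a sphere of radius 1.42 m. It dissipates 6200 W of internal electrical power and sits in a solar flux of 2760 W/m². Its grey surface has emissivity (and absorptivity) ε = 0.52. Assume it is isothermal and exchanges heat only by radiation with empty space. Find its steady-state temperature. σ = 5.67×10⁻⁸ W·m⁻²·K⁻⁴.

At steady state, absorbed solar power + internal power = radiated power.
Absorbed: α·S·A_cross = 0.52·2760·6.335 = 9092 W (cross-section πr²).
Total input = 9092 + 6200 = 15290 W.
Radiated: εσ·A_surf·T⁴ with A_surf = 4πr² = 25.34 m².
T⁴ = 15290/(0.52·5.67×10⁻⁸·25.34) = 2.047×10¹⁰ K⁴.

T ≈ 378 K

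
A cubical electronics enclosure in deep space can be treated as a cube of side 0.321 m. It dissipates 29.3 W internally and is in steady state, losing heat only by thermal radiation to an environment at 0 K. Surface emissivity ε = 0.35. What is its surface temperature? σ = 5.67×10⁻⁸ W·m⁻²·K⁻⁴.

Steady state: internal power = radiated power, P = εσA T⁴.
Radiating area A = 6L² = 0.6182 m².
T⁴ = P/(εσA) = 29.3/(0.35·5.67×10⁻⁸·0.6182) = 2.388×10⁹ K⁴.
T = (2.388×10⁹)^(1/4).

T ≈ 221 K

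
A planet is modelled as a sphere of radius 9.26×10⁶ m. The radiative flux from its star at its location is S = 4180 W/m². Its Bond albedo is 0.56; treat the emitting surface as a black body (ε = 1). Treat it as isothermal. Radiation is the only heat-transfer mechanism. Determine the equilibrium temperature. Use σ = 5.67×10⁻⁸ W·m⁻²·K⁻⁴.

At equilibrium, absorbed power = emitted power.
Absorbing cross-section = πr² = 2.694×10¹⁴ m²; emitting surface = 4πr² = 1.078×10¹⁵ m² (ratio 4).
(1−a)S·A_cross = εσ·A_surf·T⁴  ⇒  T⁴ = (1−a)S/(4σ).
T⁴ = 0.440·4180/(4·5.67×10⁻⁸) = 8.109×10⁹ K⁴.
T = (8.109×10⁹)^(1/4).

T ≈ 300 K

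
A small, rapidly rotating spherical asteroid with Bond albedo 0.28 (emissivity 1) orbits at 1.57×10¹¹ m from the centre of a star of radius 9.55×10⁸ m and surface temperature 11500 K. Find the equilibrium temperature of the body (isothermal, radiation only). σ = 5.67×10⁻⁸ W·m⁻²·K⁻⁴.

The star's surface emits σT_*⁴; at distance d the flux is S = σT_*⁴(R_*/d)².
S = 5.67×10⁻⁸·(11500)⁴·(9.55×10⁸/1.57×10¹¹)² = 36690 W/m².
For an isothermal sphere T⁴ = (1−a)S/(4σ) = 1.165×10¹¹ K⁴.

T ≈ 584 K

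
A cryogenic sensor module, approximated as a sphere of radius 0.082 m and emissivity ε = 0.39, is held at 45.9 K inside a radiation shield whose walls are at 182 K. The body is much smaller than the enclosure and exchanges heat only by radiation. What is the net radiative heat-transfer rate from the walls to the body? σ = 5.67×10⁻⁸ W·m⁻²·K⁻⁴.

For a small grey body in a large enclosure: P_net = εσA(T_body⁴ − T_wall⁴).
A = 4πr² = 0.08450 m²; T_body⁴ − T_wall⁴ = 4.439×10⁶ − 1.097×10⁹ = -1.093×10⁹ K⁴.
|P_net| = 0.39·5.67×10⁻⁸·0.08450·1.093×10⁹.

P_net ≈ 2.04 W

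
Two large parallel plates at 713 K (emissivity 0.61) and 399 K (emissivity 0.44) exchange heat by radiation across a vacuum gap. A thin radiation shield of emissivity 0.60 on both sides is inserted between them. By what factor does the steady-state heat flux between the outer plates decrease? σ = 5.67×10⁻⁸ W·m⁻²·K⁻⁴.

factor ≈ 1.80

Without shield: q₀ = σΔ(T⁴)/(1/ε₁+1/ε₂−1) with denominator 2.912.
With shield the two gaps are in series; the resistances add: (1/ε₁+1/ε_s−1)+(1/ε_s+1/ε₂−1) = 2.306+2.939 = 5.245.
Heat-flux ratio q₀/q = 5.245/2.912.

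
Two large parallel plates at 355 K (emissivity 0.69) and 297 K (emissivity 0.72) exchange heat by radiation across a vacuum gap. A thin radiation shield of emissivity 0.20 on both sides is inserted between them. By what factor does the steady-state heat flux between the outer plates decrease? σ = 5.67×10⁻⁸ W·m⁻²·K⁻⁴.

factor ≈ 5.90

Without shield: q₀ = σΔ(T⁴)/(1/ε₁+1/ε₂−1) with denominator 1.838.
With shield the two gaps are in series; the resistances add: (1/ε₁+1/ε_s−1)+(1/ε_s+1/ε₂−1) = 5.449+5.389 = 10.84.
Heat-flux ratio q₀/q = 10.84/1.838.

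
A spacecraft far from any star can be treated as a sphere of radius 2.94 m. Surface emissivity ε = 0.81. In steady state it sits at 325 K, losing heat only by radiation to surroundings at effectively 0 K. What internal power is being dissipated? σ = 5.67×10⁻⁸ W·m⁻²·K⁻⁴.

Steady state: P = εσA T⁴.
A = 4πr² = 108.6 m²; T⁴ = (325)⁴ = 1.116×10¹⁰ K⁴.
P = 0.81 × 5.67×10⁻⁸ × 108.6 × 1.116×10¹⁰.

P ≈ 55700 W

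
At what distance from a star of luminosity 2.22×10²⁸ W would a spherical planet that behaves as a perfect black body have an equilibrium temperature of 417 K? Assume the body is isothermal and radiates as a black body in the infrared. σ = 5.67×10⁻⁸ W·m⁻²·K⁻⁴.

d ≈ 5.08×10¹¹ m

For an isothermal black-emitting sphere, (1−a)S·πr² = σ·4πr²·T⁴ ⇒ S = 4σT⁴/(1−a).
S = 4·5.67×10⁻⁸·(417)⁴/1.00 = 6858 W/m².
Flux falls as S = L/(4πd²), so d = √(L/(4πS)) = √(2.22×10²⁸/(4π·6858)).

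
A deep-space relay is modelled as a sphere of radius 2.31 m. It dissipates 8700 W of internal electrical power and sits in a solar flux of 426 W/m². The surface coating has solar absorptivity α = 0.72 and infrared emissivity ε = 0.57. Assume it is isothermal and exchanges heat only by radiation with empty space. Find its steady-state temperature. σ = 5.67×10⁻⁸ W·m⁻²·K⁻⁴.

T ≈ 283 K

At steady state, absorbed solar power + internal power = radiated power.
Absorbed: α·S·A_cross = 0.72·426·16.76 = 5142 W (cross-section πr²).
Total input = 5142 + 8700 = 13840 W.
Radiated: εσ·A_surf·T⁴ with A_surf = 4πr² = 67.06 m².
T⁴ = 13840/(0.57·5.67×10⁻⁸·67.06) = 6.387×10⁹ K⁴.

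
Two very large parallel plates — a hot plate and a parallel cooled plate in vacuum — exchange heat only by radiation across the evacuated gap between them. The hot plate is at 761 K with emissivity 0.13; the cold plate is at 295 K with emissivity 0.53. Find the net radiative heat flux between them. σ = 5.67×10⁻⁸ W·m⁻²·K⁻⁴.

For two infinite grey parallel plates, q = σ(T₁⁴ − T₂⁴)/(1/ε₁ + 1/ε₂ − 1).
T₁⁴ − T₂⁴ = 3.354×10¹¹ − 7.573×10⁹ = 3.278×10¹¹ K⁴.
1/ε₁ + 1/ε₂ − 1 = 7.692 + 1.887 − 1 = 8.579.
q = 5.67×10⁻⁸ × 3.278×10¹¹ / 8.579.

q ≈ 2170 W/m²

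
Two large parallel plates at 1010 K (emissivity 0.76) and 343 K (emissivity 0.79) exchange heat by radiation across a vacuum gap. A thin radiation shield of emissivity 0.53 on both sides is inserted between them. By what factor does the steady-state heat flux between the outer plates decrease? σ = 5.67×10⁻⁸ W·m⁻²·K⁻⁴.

factor ≈ 2.75

Without shield: q₀ = σΔ(T⁴)/(1/ε₁+1/ε₂−1) with denominator 1.582.
With shield the two gaps are in series; the resistances add: (1/ε₁+1/ε_s−1)+(1/ε_s+1/ε₂−1) = 2.203+2.153 = 4.355.
Heat-flux ratio q₀/q = 4.355/1.582.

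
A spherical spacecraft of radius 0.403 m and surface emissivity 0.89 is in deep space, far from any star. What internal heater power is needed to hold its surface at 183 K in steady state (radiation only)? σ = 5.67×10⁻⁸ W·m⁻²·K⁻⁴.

P ≈ 116 W

P = εσ·4πr²·T⁴.
4πr² = 2.041 m²; T⁴ = 1.122×10⁹ K⁴.
P = 0.89·5.67×10⁻⁸·2.041·1.122×10⁹.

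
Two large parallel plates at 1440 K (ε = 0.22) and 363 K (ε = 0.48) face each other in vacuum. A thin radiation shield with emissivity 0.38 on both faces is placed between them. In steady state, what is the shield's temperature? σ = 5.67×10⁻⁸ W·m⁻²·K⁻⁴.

T_s ≈ 1130 K

In steady state the net flux on the hot side equals that on the cold side.
σ(T₁⁴−T_s⁴)/D₁ = σ(T_s⁴−T₂⁴)/D₂, with D₁ = 1/ε₁+1/ε_s−1 = 6.177, D₂ = 1/ε_s+1/ε₂−1 = 3.715.
Solve for T_s⁴: T_s⁴ = (D₂·T₁⁴ + D₁·T₂⁴)/(D₁+D₂) = 1.626×10¹² K⁴.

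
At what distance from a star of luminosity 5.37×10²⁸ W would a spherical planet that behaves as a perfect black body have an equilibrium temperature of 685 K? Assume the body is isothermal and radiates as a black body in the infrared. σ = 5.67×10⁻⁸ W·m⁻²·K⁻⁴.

For an isothermal black-emitting sphere, (1−a)S·πr² = σ·4πr²·T⁴ ⇒ S = 4σT⁴/(1−a).
S = 4·5.67×10⁻⁸·(685)⁴/1.00 = 49940 W/m².
Flux falls as S = L/(4πd²), so d = √(L/(4πS)) = √(5.37×10²⁸/(4π·49940)).

d ≈ 2.93×10¹¹ m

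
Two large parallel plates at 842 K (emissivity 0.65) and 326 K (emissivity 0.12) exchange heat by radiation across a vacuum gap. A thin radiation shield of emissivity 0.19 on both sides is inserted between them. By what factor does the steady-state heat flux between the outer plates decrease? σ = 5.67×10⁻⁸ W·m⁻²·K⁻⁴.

Without shield: q₀ = σΔ(T⁴)/(1/ε₁+1/ε₂−1) with denominator 8.872.
With shield the two gaps are in series; the resistances add: (1/ε₁+1/ε_s−1)+(1/ε_s+1/ε₂−1) = 5.802+12.60 = 18.40.
Heat-flux ratio q₀/q = 18.40/8.872.

factor ≈ 2.07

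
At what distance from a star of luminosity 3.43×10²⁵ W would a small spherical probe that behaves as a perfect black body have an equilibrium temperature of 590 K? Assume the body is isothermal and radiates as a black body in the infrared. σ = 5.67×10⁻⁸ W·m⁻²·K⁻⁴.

For an isothermal black-emitting sphere, (1−a)S·πr² = σ·4πr²·T⁴ ⇒ S = 4σT⁴/(1−a).
S = 4·5.67×10⁻⁸·(590)⁴/1.00 = 27480 W/m².
Flux falls as S = L/(4πd²), so d = √(L/(4πS)) = √(3.43×10²⁵/(4π·27480)).

d ≈ 9.97×10⁹ m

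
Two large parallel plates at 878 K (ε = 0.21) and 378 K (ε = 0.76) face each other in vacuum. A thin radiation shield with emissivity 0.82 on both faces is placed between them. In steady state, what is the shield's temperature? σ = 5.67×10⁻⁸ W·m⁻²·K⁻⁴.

T_s ≈ 628 K

In steady state the net flux on the hot side equals that on the cold side.
σ(T₁⁴−T_s⁴)/D₁ = σ(T_s⁴−T₂⁴)/D₂, with D₁ = 1/ε₁+1/ε_s−1 = 4.981, D₂ = 1/ε_s+1/ε₂−1 = 1.535.
Solve for T_s⁴: T_s⁴ = (D₂·T₁⁴ + D₁·T₂⁴)/(D₁+D₂) = 1.556×10¹¹ K⁴.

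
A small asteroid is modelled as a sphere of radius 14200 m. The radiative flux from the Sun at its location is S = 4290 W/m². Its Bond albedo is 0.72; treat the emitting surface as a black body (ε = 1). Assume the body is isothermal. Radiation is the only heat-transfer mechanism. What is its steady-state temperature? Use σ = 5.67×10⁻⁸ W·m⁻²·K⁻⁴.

T ≈ 270 K

At equilibrium, absorbed power = emitted power.
Absorbing cross-section = πr² = 6.335×10⁸ m²; emitting surface = 4πr² = 2.534×10⁹ m² (ratio 4).
(1−a)S·A_cross = εσ·A_surf·T⁴  ⇒  T⁴ = (1−a)S/(4σ).
T⁴ = 0.280·4290/(4·5.67×10⁻⁸) = 5.296×10⁹ K⁴.
T = (5.296×10⁹)^(1/4).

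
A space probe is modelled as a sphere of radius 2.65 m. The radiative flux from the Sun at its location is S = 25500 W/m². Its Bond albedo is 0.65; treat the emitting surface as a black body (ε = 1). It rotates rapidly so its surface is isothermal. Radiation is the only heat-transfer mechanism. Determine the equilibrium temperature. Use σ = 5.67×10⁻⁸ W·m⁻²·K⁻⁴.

T ≈ 445 K

At equilibrium, absorbed power = emitted power.
Absorbing cross-section = πr² = 22.06 m²; emitting surface = 4πr² = 88.25 m² (ratio 4).
(1−a)S·A_cross = εσ·A_surf·T⁴  ⇒  T⁴ = (1−a)S/(4σ).
T⁴ = 0.350·25500/(4·5.67×10⁻⁸) = 3.935×10¹⁰ K⁴.
T = (3.935×10¹⁰)^(1/4).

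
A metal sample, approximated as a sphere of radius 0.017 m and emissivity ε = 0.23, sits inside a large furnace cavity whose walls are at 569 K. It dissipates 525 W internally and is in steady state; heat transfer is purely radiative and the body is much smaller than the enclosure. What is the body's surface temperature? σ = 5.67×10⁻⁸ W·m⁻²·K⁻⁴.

For a small grey body in a large enclosure, net radiated power = εσA(T⁴ − T_w⁴).
Steady state: P = εσA(T⁴ − T_w⁴) with A = 4πr² = 0.003632 m².
T⁴ = P/(εσA) + T_w⁴ = 525/(0.23·5.67×10⁻⁸·0.003632) + (569)⁴
    = 1.109×10¹³ + 1.048×10¹¹ = 1.119×10¹³ K⁴.

T ≈ 1830 K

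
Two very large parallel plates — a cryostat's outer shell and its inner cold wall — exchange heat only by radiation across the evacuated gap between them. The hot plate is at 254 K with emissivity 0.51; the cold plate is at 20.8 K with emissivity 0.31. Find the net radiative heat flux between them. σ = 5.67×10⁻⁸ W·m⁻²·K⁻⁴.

q ≈ 56.4 W/m²

For two infinite grey parallel plates, q = σ(T₁⁴ − T₂⁴)/(1/ε₁ + 1/ε₂ − 1).
T₁⁴ − T₂⁴ = 4.162×10⁹ − 1.872×10⁵ = 4.162×10⁹ K⁴.
1/ε₁ + 1/ε₂ − 1 = 1.961 + 3.226 − 1 = 4.187.
q = 5.67×10⁻⁸ × 4.162×10⁹ / 4.187.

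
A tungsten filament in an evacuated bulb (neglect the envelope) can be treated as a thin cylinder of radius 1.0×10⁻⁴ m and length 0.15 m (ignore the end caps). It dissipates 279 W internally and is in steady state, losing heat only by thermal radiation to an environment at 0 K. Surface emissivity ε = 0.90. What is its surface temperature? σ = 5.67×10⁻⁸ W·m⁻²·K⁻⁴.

T ≈ 2760 K

Steady state: internal power = radiated power, P = εσA T⁴.
Radiating area A = 2πrL = 9.425×10⁻⁵ m².
T⁴ = P/(εσA) = 279/(0.90·5.67×10⁻⁸·9.425×10⁻⁵) = 5.801×10¹³ K⁴.
T = (5.801×10¹³)^(1/4).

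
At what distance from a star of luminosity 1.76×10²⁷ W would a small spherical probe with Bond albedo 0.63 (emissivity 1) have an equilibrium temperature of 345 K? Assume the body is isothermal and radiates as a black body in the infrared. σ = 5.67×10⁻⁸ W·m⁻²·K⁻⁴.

For an isothermal black-emitting sphere, (1−a)S·πr² = σ·4πr²·T⁴ ⇒ S = 4σT⁴/(1−a).
S = 4·5.67×10⁻⁸·(345)⁴/0.370 = 8684 W/m².
Flux falls as S = L/(4πd²), so d = √(L/(4πS)) = √(1.76×10²⁷/(4π·8684)).

d ≈ 1.27×10¹¹ m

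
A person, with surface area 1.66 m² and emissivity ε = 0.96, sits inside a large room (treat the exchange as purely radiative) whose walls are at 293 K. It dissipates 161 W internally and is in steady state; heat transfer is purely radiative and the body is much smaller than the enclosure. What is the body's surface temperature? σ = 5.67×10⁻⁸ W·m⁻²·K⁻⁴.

T ≈ 309 K

For a small grey body in a large enclosure, net radiated power = εσA(T⁴ − T_w⁴).
Steady state: P = εσA(T⁴ − T_w⁴) with A = 1.66 m².
T⁴ = P/(εσA) + T_w⁴ = 161/(0.96·5.67×10⁻⁸·1.660) + (293)⁴
    = 1.782×10⁹ + 7.370×10⁹ = 9.152×10⁹ K⁴.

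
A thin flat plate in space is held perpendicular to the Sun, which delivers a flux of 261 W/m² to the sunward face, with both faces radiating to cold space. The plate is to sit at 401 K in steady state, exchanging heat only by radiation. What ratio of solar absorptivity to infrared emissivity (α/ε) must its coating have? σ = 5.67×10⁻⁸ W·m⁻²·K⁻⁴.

α/ε ≈ 11.2

Balance: αS·A = εσ·2A·T⁴ ⇒ α/ε = 2σT⁴/S.
α/ε = 2·5.67×10⁻⁸·(401)⁴/261 = 2·5.67×10⁻⁸·2.586×10¹⁰/261.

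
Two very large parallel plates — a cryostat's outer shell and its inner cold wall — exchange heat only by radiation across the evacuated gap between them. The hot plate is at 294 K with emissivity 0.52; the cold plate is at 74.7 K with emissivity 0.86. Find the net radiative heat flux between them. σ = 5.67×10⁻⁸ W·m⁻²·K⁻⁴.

q ≈ 202 W/m²

For two infinite grey parallel plates, q = σ(T₁⁴ − T₂⁴)/(1/ε₁ + 1/ε₂ − 1).
T₁⁴ − T₂⁴ = 7.471×10⁹ − 3.114×10⁷ = 7.440×10⁹ K⁴.
1/ε₁ + 1/ε₂ − 1 = 1.923 + 1.163 − 1 = 2.086.
q = 5.67×10⁻⁸ × 7.440×10⁹ / 2.086.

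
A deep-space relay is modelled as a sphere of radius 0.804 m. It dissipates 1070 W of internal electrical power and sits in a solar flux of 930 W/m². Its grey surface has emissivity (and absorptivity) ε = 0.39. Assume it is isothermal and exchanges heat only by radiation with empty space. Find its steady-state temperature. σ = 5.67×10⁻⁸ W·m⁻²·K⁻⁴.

T ≈ 317 K

At steady state, absorbed solar power + internal power = radiated power.
Absorbed: α·S·A_cross = 0.39·930·2.031 = 736.6 W (cross-section πr²).
Total input = 736.6 + 1070 = 1807 W.
Radiated: εσ·A_surf·T⁴ with A_surf = 4πr² = 8.123 m².
T⁴ = 1807/(0.39·5.67×10⁻⁸·8.123) = 1.006×10¹⁰ K⁴.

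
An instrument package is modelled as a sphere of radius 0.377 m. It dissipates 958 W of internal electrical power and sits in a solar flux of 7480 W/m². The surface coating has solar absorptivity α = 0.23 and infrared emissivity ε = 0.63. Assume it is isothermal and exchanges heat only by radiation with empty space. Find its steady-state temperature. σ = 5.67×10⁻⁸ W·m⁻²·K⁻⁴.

T ≈ 406 K

At steady state, absorbed solar power + internal power = radiated power.
Absorbed: α·S·A_cross = 0.23·7480·0.4465 = 768.2 W (cross-section πr²).
Total input = 768.2 + 958 = 1726 W.
Radiated: εσ·A_surf·T⁴ with A_surf = 4πr² = 1.786 m².
T⁴ = 1726/(0.63·5.67×10⁻⁸·1.786) = 2.706×10¹⁰ K⁴.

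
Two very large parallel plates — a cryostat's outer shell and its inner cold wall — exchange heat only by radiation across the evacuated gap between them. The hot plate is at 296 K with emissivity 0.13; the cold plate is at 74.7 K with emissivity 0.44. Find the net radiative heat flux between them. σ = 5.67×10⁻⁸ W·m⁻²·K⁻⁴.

q ≈ 48.4 W/m²

For two infinite grey parallel plates, q = σ(T₁⁴ − T₂⁴)/(1/ε₁ + 1/ε₂ − 1).
T₁⁴ − T₂⁴ = 7.677×10⁹ − 3.114×10⁷ = 7.645×10⁹ K⁴.
1/ε₁ + 1/ε₂ − 1 = 7.692 + 2.273 − 1 = 8.965.
q = 5.67×10⁻⁸ × 7.645×10⁹ / 8.965.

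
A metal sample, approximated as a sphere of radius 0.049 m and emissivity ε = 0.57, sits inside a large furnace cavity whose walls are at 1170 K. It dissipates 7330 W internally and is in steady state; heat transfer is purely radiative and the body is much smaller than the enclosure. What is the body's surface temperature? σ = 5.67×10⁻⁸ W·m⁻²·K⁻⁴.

T ≈ 1750 K

For a small grey body in a large enclosure, net radiated power = εσA(T⁴ − T_w⁴).
Steady state: P = εσA(T⁴ − T_w⁴) with A = 4πr² = 0.03017 m².
T⁴ = P/(εσA) + T_w⁴ = 7330/(0.57·5.67×10⁻⁸·0.03017) + (1170)⁴
    = 7.517×10¹² + 1.874×10¹² = 9.391×10¹² K⁴.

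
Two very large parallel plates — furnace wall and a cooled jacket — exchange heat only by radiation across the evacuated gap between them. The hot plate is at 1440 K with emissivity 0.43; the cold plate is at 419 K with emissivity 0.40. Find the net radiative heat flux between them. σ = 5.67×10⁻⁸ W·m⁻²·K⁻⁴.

q ≈ 63300 W/m²

For two infinite grey parallel plates, q = σ(T₁⁴ − T₂⁴)/(1/ε₁ + 1/ε₂ − 1).
T₁⁴ − T₂⁴ = 4.300×10¹² − 3.082×10¹⁰ = 4.269×10¹² K⁴.
1/ε₁ + 1/ε₂ − 1 = 2.326 + 2.500 − 1 = 3.826.
q = 5.67×10⁻⁸ × 4.269×10¹² / 3.826.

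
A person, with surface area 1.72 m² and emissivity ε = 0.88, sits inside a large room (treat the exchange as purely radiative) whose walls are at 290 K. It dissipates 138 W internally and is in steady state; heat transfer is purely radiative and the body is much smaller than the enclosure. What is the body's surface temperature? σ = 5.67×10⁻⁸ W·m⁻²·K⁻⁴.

For a small grey body in a large enclosure, net radiated power = εσA(T⁴ − T_w⁴).
Steady state: P = εσA(T⁴ − T_w⁴) with A = 1.72 m².
T⁴ = P/(εσA) + T_w⁴ = 138/(0.88·5.67×10⁻⁸·1.720) + (290)⁴
    = 1.608×10⁹ + 7.073×10⁹ = 8.681×10⁹ K⁴.

T ≈ 305 K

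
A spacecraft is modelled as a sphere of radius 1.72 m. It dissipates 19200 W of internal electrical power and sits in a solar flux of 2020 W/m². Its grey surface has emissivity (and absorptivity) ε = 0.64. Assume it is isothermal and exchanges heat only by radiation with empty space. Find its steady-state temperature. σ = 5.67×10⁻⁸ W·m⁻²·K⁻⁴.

At steady state, absorbed solar power + internal power = radiated power.
Absorbed: α·S·A_cross = 0.64·2020·9.294 = 12020 W (cross-section πr²).
Total input = 12020 + 19200 = 31220 W.
Radiated: εσ·A_surf·T⁴ with A_surf = 4πr² = 37.18 m².
T⁴ = 31220/(0.64·5.67×10⁻⁸·37.18) = 2.314×10¹⁰ K⁴.

T ≈ 390 K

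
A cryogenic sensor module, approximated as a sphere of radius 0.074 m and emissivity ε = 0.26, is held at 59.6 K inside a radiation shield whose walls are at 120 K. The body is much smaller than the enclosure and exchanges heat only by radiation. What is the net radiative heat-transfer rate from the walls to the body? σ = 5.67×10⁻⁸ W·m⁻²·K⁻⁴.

P_net ≈ 0.198 W

For a small grey body in a large enclosure: P_net = εσA(T_body⁴ − T_wall⁴).
A = 4πr² = 0.06881 m²; T_body⁴ − T_wall⁴ = 1.262×10⁷ − 2.074×10⁸ = -1.947×10⁸ K⁴.
|P_net| = 0.26·5.67×10⁻⁸·0.06881·1.947×10⁸.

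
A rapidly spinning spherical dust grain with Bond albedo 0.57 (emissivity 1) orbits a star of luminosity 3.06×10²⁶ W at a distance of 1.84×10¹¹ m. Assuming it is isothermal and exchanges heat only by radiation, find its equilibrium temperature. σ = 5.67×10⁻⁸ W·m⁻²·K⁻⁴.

First find the stellar flux at distance d: S = L/(4πd²) = 3.06×10²⁶/(4π·(1.84×10¹¹)²) = 719.2 W/m².
For an isothermal sphere, absorbed (1−a)S·πr² = emitted σ·4πr²·T⁴, so T⁴ = (1−a)S/(4σ).
T⁴ = 0.430·719.2/(4·5.67×10⁻⁸) = 1.364×10⁹ K⁴.

T ≈ 192 K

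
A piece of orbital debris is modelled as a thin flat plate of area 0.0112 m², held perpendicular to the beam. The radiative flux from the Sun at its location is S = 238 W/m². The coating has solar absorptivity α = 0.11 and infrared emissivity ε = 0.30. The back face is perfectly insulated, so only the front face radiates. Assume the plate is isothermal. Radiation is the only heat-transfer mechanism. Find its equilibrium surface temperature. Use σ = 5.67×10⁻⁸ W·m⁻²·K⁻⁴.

T ≈ 198 K

At equilibrium, absorbed power = emitted power.
Absorbing cross-section = A = 0.01120 m²; emitting surface = A = 0.01120 m² (ratio 1).
αS·A_cross = εσ·A_surf·T⁴  ⇒  T⁴ = αS/(ε·1σ).
T⁴ = 0.110·238/(0.30·1·5.67×10⁻⁸) = 1.539×10⁹ K⁴.
T = (1.539×10⁹)^(1/4).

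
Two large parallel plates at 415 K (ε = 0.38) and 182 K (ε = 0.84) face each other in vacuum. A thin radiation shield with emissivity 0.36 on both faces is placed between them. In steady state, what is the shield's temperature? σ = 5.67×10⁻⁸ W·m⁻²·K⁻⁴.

T_s ≈ 335 K

In steady state the net flux on the hot side equals that on the cold side.
σ(T₁⁴−T_s⁴)/D₁ = σ(T_s⁴−T₂⁴)/D₂, with D₁ = 1/ε₁+1/ε_s−1 = 4.409, D₂ = 1/ε_s+1/ε₂−1 = 2.968.
Solve for T_s⁴: T_s⁴ = (D₂·T₁⁴ + D₁·T₂⁴)/(D₁+D₂) = 1.259×10¹⁰ K⁴.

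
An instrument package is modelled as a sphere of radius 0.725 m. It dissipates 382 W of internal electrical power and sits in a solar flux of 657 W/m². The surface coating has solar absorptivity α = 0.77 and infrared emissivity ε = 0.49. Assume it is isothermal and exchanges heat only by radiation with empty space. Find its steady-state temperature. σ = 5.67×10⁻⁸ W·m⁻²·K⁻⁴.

T ≈ 285 K

At steady state, absorbed solar power + internal power = radiated power.
Absorbed: α·S·A_cross = 0.77·657·1.651 = 835.4 W (cross-section πr²).
Total input = 835.4 + 382 = 1217 W.
Radiated: εσ·A_surf·T⁴ with A_surf = 4πr² = 6.605 m².
T⁴ = 1217/(0.49·5.67×10⁻⁸·6.605) = 6.634×10⁹ K⁴.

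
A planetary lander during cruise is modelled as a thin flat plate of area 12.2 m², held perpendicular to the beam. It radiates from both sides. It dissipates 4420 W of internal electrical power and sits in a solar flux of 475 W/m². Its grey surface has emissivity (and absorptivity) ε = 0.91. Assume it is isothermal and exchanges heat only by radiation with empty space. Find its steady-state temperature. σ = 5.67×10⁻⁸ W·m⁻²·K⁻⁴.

At steady state, absorbed solar power + internal power = radiated power.
Absorbed: α·S·A_cross = 0.91·475·12.20 = 5273 W (cross-section A).
Total input = 5273 + 4420 = 9693 W.
Radiated: εσ·A_surf·T⁴ with A_surf = 2A = 24.40 m².
T⁴ = 9693/(0.91·5.67×10⁻⁸·24.40) = 7.700×10⁹ K⁴.

T ≈ 296 K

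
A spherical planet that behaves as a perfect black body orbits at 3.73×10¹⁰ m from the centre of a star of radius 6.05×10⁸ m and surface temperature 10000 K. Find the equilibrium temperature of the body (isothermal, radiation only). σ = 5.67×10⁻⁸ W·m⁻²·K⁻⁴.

The star's surface emits σT_*⁴; at distance d the flux is S = σT_*⁴(R_*/d)².
S = 5.67×10⁻⁸·(10000)⁴·(6.05×10⁸/3.73×10¹⁰)² = 1.492×10⁵ W/m².
For an isothermal sphere T⁴ = (1−a)S/(4σ) = 6.577×10¹¹ K⁴.

T ≈ 901 K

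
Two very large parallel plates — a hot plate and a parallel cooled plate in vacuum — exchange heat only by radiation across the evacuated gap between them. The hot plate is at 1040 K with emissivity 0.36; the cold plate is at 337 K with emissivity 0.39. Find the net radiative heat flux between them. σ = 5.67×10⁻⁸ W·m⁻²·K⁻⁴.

q ≈ 15100 W/m²

For two infinite grey parallel plates, q = σ(T₁⁴ − T₂⁴)/(1/ε₁ + 1/ε₂ − 1).
T₁⁴ − T₂⁴ = 1.170×10¹² − 1.290×10¹⁰ = 1.157×10¹² K⁴.
1/ε₁ + 1/ε₂ − 1 = 2.778 + 2.564 − 1 = 4.342.
q = 5.67×10⁻⁸ × 1.157×10¹² / 4.342.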